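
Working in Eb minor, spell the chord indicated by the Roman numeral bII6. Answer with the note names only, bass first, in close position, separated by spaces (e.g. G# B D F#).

bII6 is the Neapolitan sixth — a major triad on the lowered second degree, here in its customary first inversion. In Eb minor that root is Fb.
So the chord is Fb-Ab-Cb, a major triad.
With the 6 figure the chord is in first inversion; from the bass Ab upward in close position it reads Ab-Cb-Fb.

Ab Cb Fb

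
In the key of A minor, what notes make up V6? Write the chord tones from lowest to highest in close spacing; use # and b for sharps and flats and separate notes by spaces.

G# B E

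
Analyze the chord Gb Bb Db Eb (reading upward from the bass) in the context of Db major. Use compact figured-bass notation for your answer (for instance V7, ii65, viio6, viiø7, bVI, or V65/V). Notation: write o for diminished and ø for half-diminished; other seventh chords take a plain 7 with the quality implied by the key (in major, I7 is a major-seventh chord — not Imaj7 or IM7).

ii65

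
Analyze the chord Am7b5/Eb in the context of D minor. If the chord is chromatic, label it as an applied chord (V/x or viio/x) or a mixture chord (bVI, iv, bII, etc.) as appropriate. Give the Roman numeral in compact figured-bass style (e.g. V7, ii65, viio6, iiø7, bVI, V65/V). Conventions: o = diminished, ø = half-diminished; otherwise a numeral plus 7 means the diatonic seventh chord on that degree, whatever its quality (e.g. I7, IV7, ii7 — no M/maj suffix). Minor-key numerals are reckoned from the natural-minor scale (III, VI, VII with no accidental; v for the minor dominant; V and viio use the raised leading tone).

The pitches A-C-Eb-G form a half-diminished seventh chord rooted on A.
A sits a half step below Bb (VI in D minor); a diminished chord there is the applied leading-tone chord of VI.
With Eb in the bass the chord is in second inversion, so the figured bass is 43.

viiø43/VI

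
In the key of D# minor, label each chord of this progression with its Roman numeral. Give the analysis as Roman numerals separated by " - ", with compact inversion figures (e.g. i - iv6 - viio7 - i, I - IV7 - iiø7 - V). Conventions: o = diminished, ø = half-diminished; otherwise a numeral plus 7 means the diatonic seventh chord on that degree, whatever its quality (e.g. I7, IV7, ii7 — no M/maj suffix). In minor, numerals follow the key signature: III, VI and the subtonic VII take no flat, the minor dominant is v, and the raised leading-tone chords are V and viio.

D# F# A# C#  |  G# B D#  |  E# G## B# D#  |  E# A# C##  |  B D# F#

i7 - iv - V7/V - V64 - VI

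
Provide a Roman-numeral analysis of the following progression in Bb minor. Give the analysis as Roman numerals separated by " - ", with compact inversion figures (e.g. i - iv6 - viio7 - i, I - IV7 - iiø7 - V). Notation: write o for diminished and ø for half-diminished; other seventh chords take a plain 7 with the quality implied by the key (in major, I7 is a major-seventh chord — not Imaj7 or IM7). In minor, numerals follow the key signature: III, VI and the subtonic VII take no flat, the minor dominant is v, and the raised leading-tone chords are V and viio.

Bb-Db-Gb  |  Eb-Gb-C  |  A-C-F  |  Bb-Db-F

VI6 - iio6 - V6 - i

Bb-Db-Gb has root Gb, degree 6 in Bb minor, so VI6.
Eb-Gb-C: diminished triad on C = scale degree 2 → iio6.
A-C-F: root F is the dominant; major triad there is V6.
Bb-Db-F: minor triad on Bb = scale degree 1 → i.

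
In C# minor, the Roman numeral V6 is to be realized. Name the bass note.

V in C# minor has root G#; the chord is G#-B#-D#.
The figure 6 means first inversion — the third is in the bass.

B#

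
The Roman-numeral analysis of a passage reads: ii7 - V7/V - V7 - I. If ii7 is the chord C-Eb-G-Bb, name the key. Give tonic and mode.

Bb major

The anchor chord is a minor seventh chord on C, labeled ii7.
Counting down one scale step from C places the tonic on Bb; a minor seventh chord on degree 2 is diatonic only in major.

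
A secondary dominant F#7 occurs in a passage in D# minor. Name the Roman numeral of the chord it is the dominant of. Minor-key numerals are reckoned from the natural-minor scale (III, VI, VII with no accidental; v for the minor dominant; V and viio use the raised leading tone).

The chord is a dominant seventh chord on F#.
A dominant resolves down a perfect fifth: F# → B. In D# minor, B is scale degree 6, i.e. VI.

VI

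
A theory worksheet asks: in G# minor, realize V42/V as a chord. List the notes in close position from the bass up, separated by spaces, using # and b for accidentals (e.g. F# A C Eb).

G# A# C## E#

The slash means an applied dominant: we want the dominant of V. In G# minor, V is D# major, and its dominant is built on A#.
Building a dominant seventh chord on A# gives A#-C##-E#-G#.
With the 42 figure the chord is in third inversion; from the bass G# upward in close position it reads G#-A#-C##-E#.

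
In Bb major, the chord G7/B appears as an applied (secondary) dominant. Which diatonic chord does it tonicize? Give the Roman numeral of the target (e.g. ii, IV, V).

ii

The chord is a dominant seventh chord on G.
A dominant resolves down a perfect fifth: G → C. In Bb major, C is scale degree 2, i.e. ii.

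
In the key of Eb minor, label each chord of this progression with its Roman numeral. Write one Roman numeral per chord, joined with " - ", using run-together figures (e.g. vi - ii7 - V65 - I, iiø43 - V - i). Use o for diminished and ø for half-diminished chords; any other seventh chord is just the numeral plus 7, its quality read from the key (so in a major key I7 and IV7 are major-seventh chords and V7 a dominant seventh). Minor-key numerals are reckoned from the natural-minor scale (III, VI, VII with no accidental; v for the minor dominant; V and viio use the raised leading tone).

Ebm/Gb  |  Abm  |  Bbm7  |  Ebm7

i6 - iv - v7 - i7

Ebm/Gb: minor triad on Eb = scale degree 1 → i6.
Abm: minor triad on Ab = scale degree 4 → iv.
Bbm7 has root Bb, degree 5 in Eb minor, so v7.
Ebm7: minor seventh chord on Eb = scale degree 1 → i7.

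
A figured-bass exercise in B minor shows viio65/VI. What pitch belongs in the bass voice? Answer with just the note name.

A

The applied chord viio65/VI is rooted on F#: F#-A-C-Eb.
The figure 65 means first inversion — the third is in the bass.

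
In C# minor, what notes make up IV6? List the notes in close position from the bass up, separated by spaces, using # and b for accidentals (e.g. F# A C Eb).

Scale degree 4 in C# minor is F#; here the chord built on it is altered to a major triad. IV6 is the major subdominant, borrowed from the parallel major.
So the chord is F#-A#-C#, a major triad.
With the 6 figure the chord is in first inversion; from the bass A# upward in close position it reads A#-C#-F#.

A# C# F#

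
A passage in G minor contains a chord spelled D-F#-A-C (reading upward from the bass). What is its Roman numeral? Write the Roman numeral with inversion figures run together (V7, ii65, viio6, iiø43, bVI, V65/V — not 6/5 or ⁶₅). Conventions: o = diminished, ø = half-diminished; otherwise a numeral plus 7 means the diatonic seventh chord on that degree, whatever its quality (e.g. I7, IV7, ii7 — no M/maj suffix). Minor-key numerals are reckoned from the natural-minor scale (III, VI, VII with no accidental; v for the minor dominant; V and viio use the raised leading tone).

The pitches D-F#-A-C form a dominant seventh chord rooted on D.
D is scale degree 5 in G minor, and a dominant seventh chord on that degree is written V7.

V7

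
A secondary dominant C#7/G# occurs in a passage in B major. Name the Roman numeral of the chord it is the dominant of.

V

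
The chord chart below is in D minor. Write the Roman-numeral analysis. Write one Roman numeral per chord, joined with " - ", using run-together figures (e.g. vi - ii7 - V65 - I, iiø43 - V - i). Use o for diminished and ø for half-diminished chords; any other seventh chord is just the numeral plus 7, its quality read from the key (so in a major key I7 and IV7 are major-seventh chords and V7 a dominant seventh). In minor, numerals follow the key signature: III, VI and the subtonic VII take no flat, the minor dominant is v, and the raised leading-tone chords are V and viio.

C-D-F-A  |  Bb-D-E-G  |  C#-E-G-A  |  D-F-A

C-D-F-A: minor seventh chord on D = scale degree 1 → i42.
Bb-D-E-G: root E is the supertonic; half-diminished seventh chord there is iiø43.
C#-E-G-A: dominant seventh chord on A = scale degree 5 → V65.
D-F-A: root D is the tonic; minor triad there is i.

i42 - iiø43 - V65 - i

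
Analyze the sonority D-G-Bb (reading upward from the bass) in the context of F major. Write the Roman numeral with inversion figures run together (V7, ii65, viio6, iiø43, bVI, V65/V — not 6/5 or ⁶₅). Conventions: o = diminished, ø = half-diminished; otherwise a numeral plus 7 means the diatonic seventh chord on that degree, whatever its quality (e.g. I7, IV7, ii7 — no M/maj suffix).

The pitches G-Bb-D form a minor triad rooted on G.
In F major, G is the supertonic; the diatonic minor triad there is ii.
With D in the bass the chord is in second inversion, so the figured bass is 64.

ii64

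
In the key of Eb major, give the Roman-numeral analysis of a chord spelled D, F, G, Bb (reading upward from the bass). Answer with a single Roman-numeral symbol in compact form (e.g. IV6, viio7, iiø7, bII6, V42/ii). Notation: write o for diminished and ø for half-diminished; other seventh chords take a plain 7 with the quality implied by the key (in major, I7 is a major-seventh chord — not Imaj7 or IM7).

iii43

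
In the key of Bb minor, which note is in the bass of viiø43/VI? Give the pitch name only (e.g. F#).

Cb

The applied chord viiø43/VI is rooted on F: F-Ab-Cb-Eb.
The figure 43 means second inversion — the fifth is in the bass.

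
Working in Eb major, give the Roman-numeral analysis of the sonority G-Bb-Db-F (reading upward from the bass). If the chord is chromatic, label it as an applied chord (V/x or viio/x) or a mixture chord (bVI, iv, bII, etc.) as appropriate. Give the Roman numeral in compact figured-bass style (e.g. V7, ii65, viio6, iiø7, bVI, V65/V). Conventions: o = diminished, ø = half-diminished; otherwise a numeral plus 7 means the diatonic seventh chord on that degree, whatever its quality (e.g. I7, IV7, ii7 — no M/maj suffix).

viiø7/IV

The pitches G-Bb-Db-F form a half-diminished seventh chord rooted on G.
G sits a half step below Ab (IV in Eb major); a diminished chord there is the applied leading-tone chord of IV.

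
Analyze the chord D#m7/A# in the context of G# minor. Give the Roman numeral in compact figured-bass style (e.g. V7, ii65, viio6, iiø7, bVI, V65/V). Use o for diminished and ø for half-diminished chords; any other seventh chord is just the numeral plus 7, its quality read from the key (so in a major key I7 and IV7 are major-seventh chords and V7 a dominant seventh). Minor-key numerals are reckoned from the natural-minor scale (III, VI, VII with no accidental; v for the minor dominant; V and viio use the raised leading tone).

v43

Stacked in thirds the chord is D#-F#-A#-C#: a minor seventh chord on D#.
D# is scale degree 5 in G# minor, and a minor seventh chord on that degree is written v7.
With A# in the bass the chord is in second inversion, so the figured bass is 43.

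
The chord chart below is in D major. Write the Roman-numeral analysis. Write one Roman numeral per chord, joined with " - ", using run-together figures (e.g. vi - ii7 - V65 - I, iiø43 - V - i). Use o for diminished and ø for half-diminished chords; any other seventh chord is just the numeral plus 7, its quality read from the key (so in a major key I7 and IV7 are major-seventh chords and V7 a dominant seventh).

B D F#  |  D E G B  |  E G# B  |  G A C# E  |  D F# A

vi - ii42 - V/V - V42 - I

B-D-F# has root B, degree 6 in D major, so vi.
D-E-G-B has root E, degree 2 in D major, so ii42.
E-G#-B: a major triad on E, the applied dominant of V → V/V.
G-A-C#-E has root A, degree 5 in D major, so V42.
D-F#-A: major triad on D = scale degree 1 → I.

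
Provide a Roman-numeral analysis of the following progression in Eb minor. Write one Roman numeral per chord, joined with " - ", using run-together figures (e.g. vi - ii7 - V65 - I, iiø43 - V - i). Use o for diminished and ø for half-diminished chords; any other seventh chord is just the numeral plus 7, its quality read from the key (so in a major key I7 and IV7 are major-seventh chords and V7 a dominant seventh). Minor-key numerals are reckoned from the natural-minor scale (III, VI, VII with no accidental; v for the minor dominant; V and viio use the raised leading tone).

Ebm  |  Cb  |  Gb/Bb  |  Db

i - VI - III6 - VII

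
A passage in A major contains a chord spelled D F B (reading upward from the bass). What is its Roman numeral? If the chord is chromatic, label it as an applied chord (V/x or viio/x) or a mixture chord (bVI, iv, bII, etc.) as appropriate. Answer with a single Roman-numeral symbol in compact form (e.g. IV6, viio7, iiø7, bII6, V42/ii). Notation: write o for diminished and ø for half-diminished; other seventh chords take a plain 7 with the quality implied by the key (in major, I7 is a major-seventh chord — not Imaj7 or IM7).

iio6

The pitches B-D-F form a diminished triad rooted on B.
B is the second degree of A major. This is the diminished supertonic triad, borrowed from the parallel minor.
With D in the bass the chord is in first inversion, so the figured bass is 6.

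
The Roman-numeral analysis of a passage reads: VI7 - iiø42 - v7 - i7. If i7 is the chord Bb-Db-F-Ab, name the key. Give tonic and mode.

i7 is given as Bb-Db-F-Ab — a minor seventh chord with root Bb.
If Bb is scale degree 1 and the mode makes that degree carry a minor seventh chord, the tonic is Bb and the mode is minor.

Bb minor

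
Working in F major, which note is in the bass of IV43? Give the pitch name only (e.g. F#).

IV in F major has root Bb; the chord is Bb-D-F-A.
The figure 43 means second inversion — the fifth is in the bass.

F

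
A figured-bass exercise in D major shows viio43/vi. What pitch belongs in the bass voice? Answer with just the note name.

E

The applied chord viio43/vi is rooted on A#: A#-C#-E-G.
The figure 43 means second inversion — the fifth is in the bass.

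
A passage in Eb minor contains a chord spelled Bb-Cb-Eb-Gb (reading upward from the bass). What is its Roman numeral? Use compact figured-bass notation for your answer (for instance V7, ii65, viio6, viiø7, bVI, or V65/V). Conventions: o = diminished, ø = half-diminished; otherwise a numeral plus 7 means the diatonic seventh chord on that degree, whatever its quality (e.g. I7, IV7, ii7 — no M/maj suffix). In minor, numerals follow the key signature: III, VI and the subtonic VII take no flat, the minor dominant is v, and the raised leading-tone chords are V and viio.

Stacked in thirds the chord is Cb-Eb-Gb-Bb: a major seventh chord on Cb.
In Eb minor, Cb is the submediant; the diatonic major seventh chord there is VI7.
With Bb in the bass the chord is in third inversion, so the figured bass is 42.

VI42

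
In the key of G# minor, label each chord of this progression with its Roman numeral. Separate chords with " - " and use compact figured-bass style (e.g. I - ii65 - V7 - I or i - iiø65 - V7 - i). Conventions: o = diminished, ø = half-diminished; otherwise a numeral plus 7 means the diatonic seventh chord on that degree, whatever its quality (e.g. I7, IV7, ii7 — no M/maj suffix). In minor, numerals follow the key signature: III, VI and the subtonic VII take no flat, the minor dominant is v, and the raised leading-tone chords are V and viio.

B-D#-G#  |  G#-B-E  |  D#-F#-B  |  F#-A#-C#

i6 - VI6 - III6 - VII

B-D#-G#: root G# is the tonic; minor triad there is i6.
G#-B-E: major triad on E = scale degree 6 → VI6.
D#-F#-B: major triad on B = scale degree 3 → III6.
F#-A#-C# has root F#, degree 7 in G# minor, so VII.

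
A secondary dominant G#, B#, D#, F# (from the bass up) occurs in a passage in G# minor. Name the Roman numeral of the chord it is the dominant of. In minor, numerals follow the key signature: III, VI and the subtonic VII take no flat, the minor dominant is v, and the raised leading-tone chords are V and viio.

The chord is a dominant seventh chord on G#.
A dominant resolves down a perfect fifth: G# → C#. In G# minor, C# is scale degree 4, i.e. iv.

iv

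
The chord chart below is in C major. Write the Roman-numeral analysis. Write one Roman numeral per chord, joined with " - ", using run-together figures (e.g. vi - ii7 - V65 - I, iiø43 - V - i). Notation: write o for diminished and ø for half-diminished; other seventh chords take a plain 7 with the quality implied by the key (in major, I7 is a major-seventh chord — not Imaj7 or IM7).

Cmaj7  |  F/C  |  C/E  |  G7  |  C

I7 - IV64 - I6 - V7 - I

Cmaj7 has root C, degree 1 in C major, so I7.
F/C: root F is the subdominant; major triad there is IV64.
C/E: root C is the tonic; major triad there is I6.
G7: root G is the dominant; dominant seventh chord there is V7.
C has root C, degree 1 in C major, so I.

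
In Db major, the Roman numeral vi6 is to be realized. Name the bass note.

vi in Db major has root Bb; the chord is Bb-Db-F.
The figure 6 means first inversion — the third is in the bass.

Db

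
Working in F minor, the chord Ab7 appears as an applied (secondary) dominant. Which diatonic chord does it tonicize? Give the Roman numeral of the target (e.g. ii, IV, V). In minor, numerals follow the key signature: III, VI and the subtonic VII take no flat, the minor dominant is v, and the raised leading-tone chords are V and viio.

The chord is a dominant seventh chord on Ab.
A dominant resolves down a perfect fifth: Ab → Db. In F minor, Db is scale degree 6, i.e. VI.

VI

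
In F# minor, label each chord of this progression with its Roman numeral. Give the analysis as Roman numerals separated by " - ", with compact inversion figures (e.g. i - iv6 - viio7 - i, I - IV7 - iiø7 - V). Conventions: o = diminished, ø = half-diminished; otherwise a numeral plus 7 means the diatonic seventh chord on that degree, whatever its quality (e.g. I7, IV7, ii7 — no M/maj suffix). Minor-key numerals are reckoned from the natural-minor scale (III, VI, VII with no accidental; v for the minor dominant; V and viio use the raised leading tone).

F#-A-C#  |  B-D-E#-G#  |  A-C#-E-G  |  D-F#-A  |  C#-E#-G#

F#-A-C#: root F# is the tonic; minor triad there is i.
B-D-E#-G# has root E#, degree 7 in F# minor, so viio43.
A-C#-E-G: chromatic; A is V of VI, so V7/VI.
D-F#-A: root D is the submediant; major triad there is VI.
C#-E#-G#: major triad on C# = scale degree 5 → V.

i - viio43 - V7/VI - VI - V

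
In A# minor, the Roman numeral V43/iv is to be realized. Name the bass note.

The applied chord V43/iv is rooted on A#: A#-C##-E#-G#.
The figure 43 means second inversion — the fifth is in the bass.

E#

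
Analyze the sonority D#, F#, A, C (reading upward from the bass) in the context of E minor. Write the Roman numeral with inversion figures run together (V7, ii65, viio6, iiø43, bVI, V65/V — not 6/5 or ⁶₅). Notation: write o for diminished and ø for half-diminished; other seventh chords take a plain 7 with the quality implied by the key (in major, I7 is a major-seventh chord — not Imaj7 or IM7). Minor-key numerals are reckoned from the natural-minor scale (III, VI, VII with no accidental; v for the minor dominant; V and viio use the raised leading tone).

Stacked in thirds the chord is D#-F#-A-C: a fully diminished seventh chord on D#.
In E minor, D# is the leading tone; the diatonic fully diminished seventh chord there is viio7.

viio7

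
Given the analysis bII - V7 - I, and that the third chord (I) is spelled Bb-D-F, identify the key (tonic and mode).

Bb major

The anchor chord is a major triad on Bb, labeled I.
If Bb is scale degree 1 and the mode makes that degree carry a major triad, the tonic is Bb and the mode is major.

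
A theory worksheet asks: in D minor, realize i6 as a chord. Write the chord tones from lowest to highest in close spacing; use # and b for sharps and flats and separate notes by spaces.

F A D

In D minor, the first degree is D, and the diatonic chord built there is a minor triad.
Stacking thirds from D gives D-F-A.
The figured bass 6 indicates first inversion, placing the third (F) in the bass: F-A-D.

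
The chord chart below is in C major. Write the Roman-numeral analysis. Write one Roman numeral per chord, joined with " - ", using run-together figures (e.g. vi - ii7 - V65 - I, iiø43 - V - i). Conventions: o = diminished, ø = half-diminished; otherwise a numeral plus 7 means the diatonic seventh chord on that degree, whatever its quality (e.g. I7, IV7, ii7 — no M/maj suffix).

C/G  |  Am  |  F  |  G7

I64 - vi - IV - V7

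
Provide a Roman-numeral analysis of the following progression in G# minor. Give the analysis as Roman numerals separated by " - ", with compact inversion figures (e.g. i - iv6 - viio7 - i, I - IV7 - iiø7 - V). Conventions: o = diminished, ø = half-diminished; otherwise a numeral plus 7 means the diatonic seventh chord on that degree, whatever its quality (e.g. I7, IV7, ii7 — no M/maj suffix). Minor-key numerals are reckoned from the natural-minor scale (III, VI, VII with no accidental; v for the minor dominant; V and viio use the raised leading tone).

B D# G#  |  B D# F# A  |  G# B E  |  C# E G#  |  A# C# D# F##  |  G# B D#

i6 - V7/VI - VI6 - iv - V43 - i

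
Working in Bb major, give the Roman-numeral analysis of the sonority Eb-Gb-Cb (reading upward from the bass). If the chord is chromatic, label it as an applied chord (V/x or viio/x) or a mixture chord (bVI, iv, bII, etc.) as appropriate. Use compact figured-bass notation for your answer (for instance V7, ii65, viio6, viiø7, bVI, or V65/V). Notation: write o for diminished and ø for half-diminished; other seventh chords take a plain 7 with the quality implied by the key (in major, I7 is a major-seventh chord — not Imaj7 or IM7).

Stacked in thirds the chord is Cb-Eb-Gb: a major triad on Cb.
Cb is the lowered second degree of Bb major (diatonic 2 would be C). This is the Neapolitan sixth — a major triad on the lowered second degree, here in its customary first inversion.
With Eb in the bass the chord is in first inversion, so the figured bass is 6.

bII6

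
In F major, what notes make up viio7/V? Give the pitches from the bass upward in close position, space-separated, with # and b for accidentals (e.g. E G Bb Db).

B D F Ab

viio7/V is a secondary leading-tone chord. The target V is C in F major; the applied chord is rooted a semitone below, on B.
Building a fully diminished seventh chord on B gives B-D-F-Ab.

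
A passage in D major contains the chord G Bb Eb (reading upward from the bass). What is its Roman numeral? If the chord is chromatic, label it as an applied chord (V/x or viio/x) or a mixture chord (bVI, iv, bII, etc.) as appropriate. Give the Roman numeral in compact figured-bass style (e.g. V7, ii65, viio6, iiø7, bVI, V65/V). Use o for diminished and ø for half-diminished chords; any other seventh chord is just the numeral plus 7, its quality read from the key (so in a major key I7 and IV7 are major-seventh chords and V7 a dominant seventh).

The pitches Eb-G-Bb form a major triad rooted on Eb.
Eb is the lowered second degree of D major (diatonic 2 would be E). This is the Neapolitan sixth — a major triad on the lowered second degree, here in its customary first inversion.
With G in the bass the chord is in first inversion, so the figured bass is 6.

bII6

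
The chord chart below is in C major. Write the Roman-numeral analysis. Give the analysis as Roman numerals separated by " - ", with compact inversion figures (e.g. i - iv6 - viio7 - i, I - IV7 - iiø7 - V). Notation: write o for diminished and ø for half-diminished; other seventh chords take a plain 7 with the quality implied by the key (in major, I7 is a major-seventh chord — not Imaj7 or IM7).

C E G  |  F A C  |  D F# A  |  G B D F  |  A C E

C-E-G: root C is the tonic; major triad there is I.
F-A-C: root F is the subdominant; major triad there is IV.
D-F#-A: chromatic; D is V of V, so V/V.
G-B-D-F has root G, degree 5 in C major, so V7.
A-C-E: root A is the submediant; minor triad there is vi.

I - IV - V/V - V7 - vi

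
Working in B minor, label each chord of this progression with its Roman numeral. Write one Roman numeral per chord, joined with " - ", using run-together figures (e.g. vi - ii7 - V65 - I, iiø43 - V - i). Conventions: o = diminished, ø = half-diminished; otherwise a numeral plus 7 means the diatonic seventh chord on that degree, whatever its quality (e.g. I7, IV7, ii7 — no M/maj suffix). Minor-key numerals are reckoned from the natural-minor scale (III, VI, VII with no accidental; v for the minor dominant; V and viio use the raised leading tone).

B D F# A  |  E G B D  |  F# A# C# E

B-D-F#-A: root B is the tonic; minor seventh chord there is i7.
E-G-B-D has root E, degree 4 in B minor, so iv7.
F#-A#-C#-E has root F#, degree 5 in B minor, so V7.

i7 - iv7 - V7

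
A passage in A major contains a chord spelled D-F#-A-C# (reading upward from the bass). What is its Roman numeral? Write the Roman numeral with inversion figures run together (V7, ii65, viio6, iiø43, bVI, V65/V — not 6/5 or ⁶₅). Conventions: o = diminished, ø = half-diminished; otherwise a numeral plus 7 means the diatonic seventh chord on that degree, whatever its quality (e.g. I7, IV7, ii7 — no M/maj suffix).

IV7

Stacked in thirds the chord is D-F#-A-C#: a major seventh chord on D.
D is scale degree 4 in A major, and a major seventh chord on that degree is written IV7.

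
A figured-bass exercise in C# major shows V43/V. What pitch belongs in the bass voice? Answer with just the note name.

The applied chord V43/V is rooted on D#: D#-F##-A#-C#.
The figure 43 means second inversion — the fifth is in the bass.

A#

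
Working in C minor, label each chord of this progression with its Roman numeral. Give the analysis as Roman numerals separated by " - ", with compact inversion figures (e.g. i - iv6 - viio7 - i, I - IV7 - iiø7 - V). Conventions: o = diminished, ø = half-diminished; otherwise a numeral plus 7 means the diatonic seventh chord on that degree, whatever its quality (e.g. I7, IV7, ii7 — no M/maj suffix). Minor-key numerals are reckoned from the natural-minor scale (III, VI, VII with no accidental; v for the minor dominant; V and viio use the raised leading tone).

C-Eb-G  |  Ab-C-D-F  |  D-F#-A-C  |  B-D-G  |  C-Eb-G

C-Eb-G: root C is the tonic; minor triad there is i.
Ab-C-D-F has root D, degree 2 in C minor, so iiø43.
D-F#-A-C: chromatic; D is V of V, so V7/V.
B-D-G has root G, degree 5 in C minor, so V6.
C-Eb-G: root C is the tonic; minor triad there is i.

i - iiø43 - V7/V - V6 - i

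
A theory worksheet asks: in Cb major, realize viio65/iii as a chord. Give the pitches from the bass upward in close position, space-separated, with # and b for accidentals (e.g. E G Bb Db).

The slash marks an applied leading-tone chord: viio of iii. In Cb major, iii is Eb, so the leading tone to it is D, a half step below.
Building a fully diminished seventh chord on D gives D-F-Ab-Cb.
With the 65 figure the chord is in first inversion; from the bass F upward in close position it reads F-Ab-Cb-D.

F Ab Cb D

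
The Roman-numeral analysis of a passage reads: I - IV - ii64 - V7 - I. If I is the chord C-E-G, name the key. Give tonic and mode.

C major

I is given as C-E-G — a major triad with root C.
If C is scale degree 1 and the mode makes that degree carry a major triad, the tonic is C and the mode is major.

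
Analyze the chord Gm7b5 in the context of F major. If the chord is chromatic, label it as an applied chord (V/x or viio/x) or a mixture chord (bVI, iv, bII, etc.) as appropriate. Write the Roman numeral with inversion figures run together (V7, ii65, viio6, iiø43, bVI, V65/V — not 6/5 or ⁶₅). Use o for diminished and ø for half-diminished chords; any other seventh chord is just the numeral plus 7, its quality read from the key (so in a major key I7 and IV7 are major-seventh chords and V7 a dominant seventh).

Stacked in thirds the chord is G-Bb-Db-F: a half-diminished seventh chord on G.
G is the second degree of F major. This is the half-diminished supertonic seventh, borrowed from the parallel minor.

iiø7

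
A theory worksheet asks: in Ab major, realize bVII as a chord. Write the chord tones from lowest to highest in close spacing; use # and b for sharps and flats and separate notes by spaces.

Gb Bb Db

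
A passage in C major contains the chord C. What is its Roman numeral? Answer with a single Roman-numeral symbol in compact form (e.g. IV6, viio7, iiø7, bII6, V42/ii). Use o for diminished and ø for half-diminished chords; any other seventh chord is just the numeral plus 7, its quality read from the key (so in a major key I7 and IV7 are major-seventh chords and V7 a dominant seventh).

I

Stacked in thirds the chord is C-E-G: a major triad on C.
In C major, C is the tonic; the diatonic major triad there is I.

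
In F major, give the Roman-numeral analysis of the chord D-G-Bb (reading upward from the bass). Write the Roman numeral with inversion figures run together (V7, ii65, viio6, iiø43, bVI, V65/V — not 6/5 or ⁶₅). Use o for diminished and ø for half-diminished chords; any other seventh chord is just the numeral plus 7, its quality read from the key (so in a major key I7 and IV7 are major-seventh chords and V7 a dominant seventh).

The pitches G-Bb-D form a minor triad rooted on G.
In F major, G is the supertonic; the diatonic minor triad there is ii.
With D in the bass the chord is in second inversion, so the figured bass is 64.

ii64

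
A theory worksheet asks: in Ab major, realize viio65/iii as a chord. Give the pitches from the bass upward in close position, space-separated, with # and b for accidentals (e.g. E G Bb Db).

viio65/iii is a secondary leading-tone chord. The target iii is C in Ab major; the applied chord is rooted a semitone below, on B.
Building a fully diminished seventh chord on B gives B-D-F-Ab.
The figured bass 65 indicates first inversion, placing the third (D) in the bass: D-F-Ab-B.

D F Ab B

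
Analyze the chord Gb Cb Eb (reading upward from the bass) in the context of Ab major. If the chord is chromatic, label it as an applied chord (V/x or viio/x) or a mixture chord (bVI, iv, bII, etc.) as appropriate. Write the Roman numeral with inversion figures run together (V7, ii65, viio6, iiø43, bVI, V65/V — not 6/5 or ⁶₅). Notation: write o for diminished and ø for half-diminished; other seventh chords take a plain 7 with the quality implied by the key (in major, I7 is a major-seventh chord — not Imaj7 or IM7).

bIII64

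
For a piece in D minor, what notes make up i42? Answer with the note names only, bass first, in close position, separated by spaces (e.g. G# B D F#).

C D F A

The numeral's case and figure indicate a minor seventh chord. In D minor its root, the tonic, is D.
Stacking thirds from D gives D-F-A-C.
The figured bass 42 indicates third inversion, placing the seventh (C) in the bass: C-D-F-A.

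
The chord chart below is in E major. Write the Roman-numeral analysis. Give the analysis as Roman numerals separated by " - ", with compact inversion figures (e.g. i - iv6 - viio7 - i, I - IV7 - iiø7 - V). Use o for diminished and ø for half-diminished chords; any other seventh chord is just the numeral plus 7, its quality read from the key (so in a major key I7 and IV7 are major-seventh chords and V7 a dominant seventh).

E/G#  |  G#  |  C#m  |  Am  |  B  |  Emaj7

I6 - V/vi - vi - iv - V - I7

E/G# has root E, degree 1 in E major, so I6.
G# is the secondary dominant of vi (major triad on G#): V/vi.
C#m has root C#, degree 6 in E major, so vi.
Am: A with this quality isn't in the key; it's iv, borrowed from the parallel minor.
B: major triad on B = scale degree 5 → V.
Emaj7: major seventh chord on E = scale degree 1 → I7.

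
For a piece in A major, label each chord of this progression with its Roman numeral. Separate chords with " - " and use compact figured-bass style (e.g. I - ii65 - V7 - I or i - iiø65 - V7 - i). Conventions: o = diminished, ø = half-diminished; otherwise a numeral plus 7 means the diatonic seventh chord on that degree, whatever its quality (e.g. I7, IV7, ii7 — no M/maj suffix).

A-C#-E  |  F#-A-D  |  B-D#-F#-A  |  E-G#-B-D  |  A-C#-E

A-C#-E: major triad on A = scale degree 1 → I.
F#-A-D has root D, degree 4 in A major, so IV6.
B-D#-F#-A is the secondary dominant of V (dominant seventh chord on B): V7/V.
E-G#-B-D has root E, degree 5 in A major, so V7.
A-C#-E: root A is the tonic; major triad there is I.

I - IV6 - V7/V - V7 - I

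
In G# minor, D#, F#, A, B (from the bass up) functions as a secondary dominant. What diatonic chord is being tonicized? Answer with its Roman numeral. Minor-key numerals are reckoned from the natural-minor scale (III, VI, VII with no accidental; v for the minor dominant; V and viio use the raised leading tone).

The chord is a dominant seventh chord on B.
A dominant resolves down a perfect fifth: B → E. In G# minor, E is scale degree 6, i.e. VI.

VI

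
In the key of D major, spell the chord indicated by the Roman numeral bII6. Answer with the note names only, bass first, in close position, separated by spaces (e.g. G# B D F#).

G Bb Eb

bII6 is the Neapolitan sixth — a major triad on the lowered second degree, here in its customary first inversion. In D major that root is Eb.
So the chord is Eb-G-Bb.
The figured bass 6 indicates first inversion, placing the third (G) in the bass: G-Bb-Eb.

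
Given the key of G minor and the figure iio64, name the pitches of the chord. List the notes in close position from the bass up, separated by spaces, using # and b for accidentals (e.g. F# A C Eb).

Eb A C

The numeral's case and figure indicate a diminished triad. In G minor its root, scale degree 2, is A.
That chord is spelled A-C-Eb.
With the 64 figure the chord is in second inversion; from the bass Eb upward in close position it reads Eb-A-C.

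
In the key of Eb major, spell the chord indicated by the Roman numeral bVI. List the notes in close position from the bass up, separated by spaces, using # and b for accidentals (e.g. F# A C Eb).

bVI is a major triad on the lowered sixth degree, borrowed from the parallel minor. In Eb major that root is Cb.
So the chord is Cb-Eb-Gb, a major triad.

Cb Eb Gb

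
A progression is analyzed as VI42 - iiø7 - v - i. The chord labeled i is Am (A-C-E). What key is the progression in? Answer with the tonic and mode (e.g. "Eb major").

A minor

i is given as A-C-E — a minor triad with root A.
If A is scale degree 1 and the mode makes that degree carry a minor triad, the tonic is A and the mode is minor.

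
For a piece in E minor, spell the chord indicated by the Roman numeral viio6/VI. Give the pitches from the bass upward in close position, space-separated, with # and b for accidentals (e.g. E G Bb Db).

D F B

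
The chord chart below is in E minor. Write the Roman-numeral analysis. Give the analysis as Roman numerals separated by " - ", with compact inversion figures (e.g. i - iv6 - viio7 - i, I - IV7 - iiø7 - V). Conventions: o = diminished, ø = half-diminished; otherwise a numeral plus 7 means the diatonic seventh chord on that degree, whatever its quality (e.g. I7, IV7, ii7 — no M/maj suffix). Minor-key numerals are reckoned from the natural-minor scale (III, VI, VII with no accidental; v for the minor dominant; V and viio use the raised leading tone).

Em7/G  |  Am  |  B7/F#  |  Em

Em7/G: root E is the tonic; minor seventh chord there is i65.
Am has root A, degree 4 in E minor, so iv.
B7/F# has root B, degree 5 in E minor, so V43.
Em: minor triad on E = scale degree 1 → i.

i65 - iv - V43 - i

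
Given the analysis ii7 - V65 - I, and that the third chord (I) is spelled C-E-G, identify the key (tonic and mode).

C major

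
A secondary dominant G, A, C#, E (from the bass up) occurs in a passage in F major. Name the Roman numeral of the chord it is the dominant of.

vi

The chord is a dominant seventh chord on A.
A dominant resolves down a perfect fifth: A → D. In F major, D is scale degree 6, i.e. vi.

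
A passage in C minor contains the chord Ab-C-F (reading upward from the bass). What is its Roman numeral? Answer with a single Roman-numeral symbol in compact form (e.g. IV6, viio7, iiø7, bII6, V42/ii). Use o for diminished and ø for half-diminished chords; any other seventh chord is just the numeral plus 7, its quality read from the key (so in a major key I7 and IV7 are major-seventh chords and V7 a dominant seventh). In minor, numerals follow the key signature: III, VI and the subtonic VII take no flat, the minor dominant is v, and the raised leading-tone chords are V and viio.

iv6

The pitches F-Ab-C form a minor triad rooted on F.
F is scale degree 4 in C minor, and a minor triad on that degree is written iv.
With Ab in the bass the chord is in first inversion, so the figured bass is 6.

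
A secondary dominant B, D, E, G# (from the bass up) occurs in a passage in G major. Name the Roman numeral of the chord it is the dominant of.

ii

The chord is a dominant seventh chord on E.
A dominant resolves down a perfect fifth: E → A. In G major, A is scale degree 2, i.e. ii.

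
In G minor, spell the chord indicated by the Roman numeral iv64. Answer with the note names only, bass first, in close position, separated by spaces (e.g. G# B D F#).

The numeral's case and figure indicate a minor triad. In G minor its root, the fourth degree, is C.
Stacking thirds from C gives C-Eb-G.
The figured bass 64 indicates second inversion, placing the fifth (G) in the bass: G-C-Eb.

G C Eb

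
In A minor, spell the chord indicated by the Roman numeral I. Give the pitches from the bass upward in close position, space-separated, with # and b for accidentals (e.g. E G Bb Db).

I is the major tonic (Picardy third), borrowed from the parallel major. In A minor that root is A.
So the chord is A-C#-E.

A C# E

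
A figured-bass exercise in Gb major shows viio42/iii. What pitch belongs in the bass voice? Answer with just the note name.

Gb

The applied chord viio42/iii is rooted on A: A-C-Eb-Gb.
The figure 42 means third inversion — the seventh is in the bass.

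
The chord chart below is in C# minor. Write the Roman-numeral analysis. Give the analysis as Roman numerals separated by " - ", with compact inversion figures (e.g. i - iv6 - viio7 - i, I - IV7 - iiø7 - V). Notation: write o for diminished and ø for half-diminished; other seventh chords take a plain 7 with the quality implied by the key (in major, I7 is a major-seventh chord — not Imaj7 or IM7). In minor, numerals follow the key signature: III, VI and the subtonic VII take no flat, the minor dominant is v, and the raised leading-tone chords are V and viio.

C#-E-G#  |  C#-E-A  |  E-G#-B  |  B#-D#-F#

C#-E-G# has root C#, degree 1 in C# minor, so i.
C#-E-A has root A, degree 6 in C# minor, so VI6.
E-G#-B: root E is the mediant; major triad there is III.
B#-D#-F#: diminished triad on B# = scale degree 7 → viio.

i - VI6 - III - viio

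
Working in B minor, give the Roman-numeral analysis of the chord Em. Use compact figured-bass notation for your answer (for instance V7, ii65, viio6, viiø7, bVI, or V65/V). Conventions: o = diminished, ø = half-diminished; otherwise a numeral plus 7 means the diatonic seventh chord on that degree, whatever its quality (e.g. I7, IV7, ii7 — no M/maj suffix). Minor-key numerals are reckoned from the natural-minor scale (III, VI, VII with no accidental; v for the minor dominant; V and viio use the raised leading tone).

The pitches E-G-B form a minor triad rooted on E.
E is scale degree 4 in B minor, and a minor triad on that degree is written iv.

iv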